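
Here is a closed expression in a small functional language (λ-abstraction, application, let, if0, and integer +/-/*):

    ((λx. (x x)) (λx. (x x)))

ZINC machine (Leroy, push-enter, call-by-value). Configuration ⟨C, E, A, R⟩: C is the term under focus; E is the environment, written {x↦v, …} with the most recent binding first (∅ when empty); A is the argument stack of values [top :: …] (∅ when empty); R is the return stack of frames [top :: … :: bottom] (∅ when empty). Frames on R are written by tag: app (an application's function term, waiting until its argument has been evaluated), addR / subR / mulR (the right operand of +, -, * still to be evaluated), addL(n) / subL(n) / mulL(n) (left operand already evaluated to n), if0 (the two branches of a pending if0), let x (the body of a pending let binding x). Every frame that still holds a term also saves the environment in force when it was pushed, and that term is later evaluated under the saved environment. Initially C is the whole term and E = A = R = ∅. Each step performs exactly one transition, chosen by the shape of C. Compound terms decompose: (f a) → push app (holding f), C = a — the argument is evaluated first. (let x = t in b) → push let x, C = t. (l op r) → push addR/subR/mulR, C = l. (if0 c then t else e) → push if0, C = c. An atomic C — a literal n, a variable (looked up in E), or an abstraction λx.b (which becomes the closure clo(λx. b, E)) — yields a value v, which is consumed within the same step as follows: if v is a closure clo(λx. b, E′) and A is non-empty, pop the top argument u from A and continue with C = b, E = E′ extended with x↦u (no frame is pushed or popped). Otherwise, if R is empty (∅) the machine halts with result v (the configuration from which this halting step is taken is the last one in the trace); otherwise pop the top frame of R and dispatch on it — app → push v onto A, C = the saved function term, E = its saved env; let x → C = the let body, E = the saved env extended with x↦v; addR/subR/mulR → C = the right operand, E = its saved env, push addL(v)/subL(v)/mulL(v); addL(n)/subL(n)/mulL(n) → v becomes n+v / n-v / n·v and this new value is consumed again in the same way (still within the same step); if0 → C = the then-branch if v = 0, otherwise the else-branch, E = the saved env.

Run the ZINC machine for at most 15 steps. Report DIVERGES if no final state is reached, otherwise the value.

[0] ⟨C=((λx. (x x)) (λx. (x x))); E=∅; A=∅; R=∅⟩
[1] ⟨C=(λx. (x x)); E=∅; A=∅; R=[app]⟩
[2] ⟨C=(λx. (x x)); E=∅; A=[clo(λx. (x x), ∅)]; R=∅⟩
[3] ⟨C=(x x); E={x↦clo(λx. (x x), ∅)}; A=∅; R=∅⟩
[4] ⟨C=x; E={x↦clo(λx. (x x), ∅)}; A=∅; R=[app]⟩
[5] ⟨C=x; E={x↦clo(λx. (x x), ∅)}; A=[clo(λx. (x x), ∅)]; R=∅⟩
… configuration repeats with period 3 (steps 3–5 recur indefinitely) …

Answer: DIVERGES (no final state within 15 steps)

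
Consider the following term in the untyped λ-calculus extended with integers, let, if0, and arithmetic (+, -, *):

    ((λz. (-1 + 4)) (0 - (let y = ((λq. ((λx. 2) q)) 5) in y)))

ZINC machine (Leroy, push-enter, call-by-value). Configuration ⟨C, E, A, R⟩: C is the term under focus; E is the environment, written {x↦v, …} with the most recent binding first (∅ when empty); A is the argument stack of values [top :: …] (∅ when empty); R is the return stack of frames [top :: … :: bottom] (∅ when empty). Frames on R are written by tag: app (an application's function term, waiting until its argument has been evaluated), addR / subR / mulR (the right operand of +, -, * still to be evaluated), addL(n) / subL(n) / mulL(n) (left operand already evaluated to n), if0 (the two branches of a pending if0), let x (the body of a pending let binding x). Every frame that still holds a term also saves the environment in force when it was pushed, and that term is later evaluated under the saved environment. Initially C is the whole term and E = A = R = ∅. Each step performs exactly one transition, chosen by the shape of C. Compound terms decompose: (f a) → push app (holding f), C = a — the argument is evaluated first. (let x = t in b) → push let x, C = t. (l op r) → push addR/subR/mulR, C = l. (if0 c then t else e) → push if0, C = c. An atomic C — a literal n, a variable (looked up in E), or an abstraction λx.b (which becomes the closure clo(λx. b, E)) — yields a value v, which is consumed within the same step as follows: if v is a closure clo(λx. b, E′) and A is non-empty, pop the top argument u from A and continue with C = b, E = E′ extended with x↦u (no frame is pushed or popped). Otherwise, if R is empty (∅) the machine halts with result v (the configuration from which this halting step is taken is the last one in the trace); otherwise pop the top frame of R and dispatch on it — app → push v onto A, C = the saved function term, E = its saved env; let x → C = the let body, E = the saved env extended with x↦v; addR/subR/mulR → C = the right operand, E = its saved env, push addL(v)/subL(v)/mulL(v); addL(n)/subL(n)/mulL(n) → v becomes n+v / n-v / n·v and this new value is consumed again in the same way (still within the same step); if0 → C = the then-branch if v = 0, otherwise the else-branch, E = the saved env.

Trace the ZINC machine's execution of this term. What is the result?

t=0: ⟨C=((λz. (-1 + 4)) (0 - (let y = ((λq. ((λx. 2) q)) 5) in y))); E=∅; A=∅; R=∅⟩
t=1: ⟨C=(0 - (let y = ((λq. ((λx. 2) q)) 5) in y)); E=∅; A=∅; R=[app]⟩
t=2: ⟨C=0; E=∅; A=∅; R=[subR :: app]⟩
t=3: ⟨C=(let y = ((λq. ((λx. 2) q)) 5) in y); E=∅; A=∅; R=[subL(0) :: app]⟩
t=4: ⟨C=((λq. ((λx. 2) q)) 5); E=∅; A=∅; R=[let y :: subL(0) :: app]⟩
t=5: ⟨C=5; E=∅; A=∅; R=[app :: let y :: subL(0) :: app]⟩
t=6: ⟨C=(λq. ((λx. 2) q)); E=∅; A=[5]; R=[let y :: subL(0) :: app]⟩
t=7: ⟨C=((λx. 2) q); E={q↦5}; A=∅; R=[let y :: subL(0) :: app]⟩
t=8: ⟨C=q; E={q↦5}; A=∅; R=[app :: let y :: subL(0) :: app]⟩
t=9: ⟨C=(λx. 2); E={q↦5}; A=[5]; R=[let y :: subL(0) :: app]⟩
t=10: ⟨C=2; E={x↦5, q↦5}; A=∅; R=[let y :: subL(0) :: app]⟩
t=11: ⟨C=y; E={y↦2}; A=∅; R=[subL(0) :: app]⟩
t=12: ⟨C=(λz. (-1 + 4)); E=∅; A=[-2]; R=∅⟩
t=13: ⟨C=(-1 + 4); E={z↦-2}; A=∅; R=∅⟩
t=14: ⟨C=-1; E={z↦-2}; A=∅; R=[addR]⟩
t=15: ⟨C=4; E={z↦-2}; A=∅; R=[addL(-1)]⟩
→ final value 3

Answer: 3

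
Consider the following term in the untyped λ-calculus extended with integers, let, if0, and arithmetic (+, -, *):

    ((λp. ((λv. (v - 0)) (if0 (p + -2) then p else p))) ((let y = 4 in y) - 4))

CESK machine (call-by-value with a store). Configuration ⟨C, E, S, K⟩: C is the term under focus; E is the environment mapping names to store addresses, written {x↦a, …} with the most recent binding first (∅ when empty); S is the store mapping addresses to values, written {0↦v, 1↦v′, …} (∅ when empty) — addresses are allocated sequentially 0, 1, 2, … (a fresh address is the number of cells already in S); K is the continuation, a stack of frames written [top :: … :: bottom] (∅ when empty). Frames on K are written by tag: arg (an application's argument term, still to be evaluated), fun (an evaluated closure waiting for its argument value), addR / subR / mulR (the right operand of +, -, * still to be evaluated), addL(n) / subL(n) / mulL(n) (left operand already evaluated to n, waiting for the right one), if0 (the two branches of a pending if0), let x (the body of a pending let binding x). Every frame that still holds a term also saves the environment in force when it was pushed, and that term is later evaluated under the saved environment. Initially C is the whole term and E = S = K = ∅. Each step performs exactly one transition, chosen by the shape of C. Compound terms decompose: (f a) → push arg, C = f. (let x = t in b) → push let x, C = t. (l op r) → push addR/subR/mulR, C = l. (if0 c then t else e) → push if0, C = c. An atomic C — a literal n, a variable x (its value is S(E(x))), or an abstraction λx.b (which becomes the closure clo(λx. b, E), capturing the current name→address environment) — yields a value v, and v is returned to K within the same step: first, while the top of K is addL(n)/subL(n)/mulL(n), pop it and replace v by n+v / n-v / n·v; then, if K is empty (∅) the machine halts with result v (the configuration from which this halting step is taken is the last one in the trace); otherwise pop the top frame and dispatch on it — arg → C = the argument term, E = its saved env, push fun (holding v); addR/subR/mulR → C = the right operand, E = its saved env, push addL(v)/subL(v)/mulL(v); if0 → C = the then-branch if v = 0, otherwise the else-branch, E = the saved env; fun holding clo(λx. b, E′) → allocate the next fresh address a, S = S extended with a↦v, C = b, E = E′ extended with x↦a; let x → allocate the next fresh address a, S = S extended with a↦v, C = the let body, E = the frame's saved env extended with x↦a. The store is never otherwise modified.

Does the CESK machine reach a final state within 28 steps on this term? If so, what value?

t=0: <C=((λp. ((λv. (v - 0)) (if0 (p + -2) then p else p))) ((let y = 4 in y) - 4)), E=∅, S=∅, K=∅>
t=1: <C=(λp. ((λv. (v - 0)) (if0 (p + -2) then p else p))), E=∅, S=∅, K=[arg]>
t=2: <C=((let y = 4 in y) - 4), E=∅, S=∅, K=[fun]>
t=3: <C=(let y = 4 in y), E=∅, S=∅, K=[subR :: fun]>
t=4: <C=4, E=∅, S=∅, K=[let y :: subR :: fun]>
t=5: <C=y, E={y↦0}, S={0↦4}, K=[subR :: fun]>
t=6: <C=4, E=∅, S={0↦4}, K=[subL(4) :: fun]>
t=7: <C=((λv. (v - 0)) (if0 (p + -2) then p else p)), E={p↦1}, S={0↦4, 1↦0}, K=∅>
t=8: <C=(λv. (v - 0)), E={p↦1}, S={0↦4, 1↦0}, K=[arg]>
t=9: <C=(if0 (p + -2) then p else p), E={p↦1}, S={0↦4, 1↦0}, K=[fun]>
t=10: <C=(p + -2), E={p↦1}, S={0↦4, 1↦0}, K=[if0 :: fun]>
t=11: <C=p, E={p↦1}, S={0↦4, 1↦0}, K=[addR :: if0 :: fun]>
t=12: <C=-2, E={p↦1}, S={0↦4, 1↦0}, K=[addL(0) :: if0 :: fun]>
t=13: <C=p, E={p↦1}, S={0↦4, 1↦0}, K=[fun]>
t=14: <C=(v - 0), E={v↦2, p↦1}, S={0↦4, 1↦0, 2↦0}, K=∅>
t=15: <C=v, E={v↦2, p↦1}, S={0↦4, 1↦0, 2↦0}, K=[subR]>
t=16: <C=0, E={v↦2, p↦1}, S={0↦4, 1↦0, 2↦0}, K=[subL(0)]>
→ final value 0

Answer: 0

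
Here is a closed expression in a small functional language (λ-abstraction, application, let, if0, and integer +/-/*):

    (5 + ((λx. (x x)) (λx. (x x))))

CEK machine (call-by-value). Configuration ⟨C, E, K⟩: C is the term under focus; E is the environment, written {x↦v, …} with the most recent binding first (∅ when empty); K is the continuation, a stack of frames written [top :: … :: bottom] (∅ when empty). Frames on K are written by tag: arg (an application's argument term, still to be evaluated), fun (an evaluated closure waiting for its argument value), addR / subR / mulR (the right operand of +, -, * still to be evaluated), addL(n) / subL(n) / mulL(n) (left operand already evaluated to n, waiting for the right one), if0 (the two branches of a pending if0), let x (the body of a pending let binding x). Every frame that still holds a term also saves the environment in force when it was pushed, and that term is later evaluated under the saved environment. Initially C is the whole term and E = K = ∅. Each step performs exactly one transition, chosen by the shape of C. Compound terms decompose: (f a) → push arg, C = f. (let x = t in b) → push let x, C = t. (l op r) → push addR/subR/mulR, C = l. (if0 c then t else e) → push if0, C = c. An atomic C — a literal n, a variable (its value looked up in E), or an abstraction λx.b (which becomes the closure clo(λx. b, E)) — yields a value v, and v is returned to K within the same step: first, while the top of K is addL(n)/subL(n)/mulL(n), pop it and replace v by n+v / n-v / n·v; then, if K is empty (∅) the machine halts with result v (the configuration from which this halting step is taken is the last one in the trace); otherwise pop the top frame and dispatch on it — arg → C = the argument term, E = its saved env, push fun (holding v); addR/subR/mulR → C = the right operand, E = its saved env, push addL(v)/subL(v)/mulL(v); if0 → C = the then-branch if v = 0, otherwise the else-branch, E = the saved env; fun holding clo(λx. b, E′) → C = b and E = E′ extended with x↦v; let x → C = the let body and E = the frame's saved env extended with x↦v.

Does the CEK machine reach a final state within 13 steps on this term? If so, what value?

Answer: DIVERGES (no final state within 13 steps)

Execution trace:
0. ⟨C=(5 + ((λx. (x x)) (λx. (x x)))); E=∅; K=∅⟩
1. ⟨C=5; E=∅; K=[addR]⟩
2. ⟨C=((λx. (x x)) (λx. (x x))); E=∅; K=[addL(5)]⟩
3. ⟨C=(λx. (x x)); E=∅; K=[arg :: addL(5)]⟩
4. ⟨C=(λx. (x x)); E=∅; K=[fun :: addL(5)]⟩
5. ⟨C=(x x); E={x↦clo(λx. (x x), ∅)}; K=[addL(5)]⟩
6. ⟨C=x; E={x↦clo(λx. (x x), ∅)}; K=[arg :: addL(5)]⟩
7. ⟨C=x; E={x↦clo(λx. (x x), ∅)}; K=[fun :: addL(5)]⟩
… configuration repeats with period 3 (steps 5–7 recur indefinitely) …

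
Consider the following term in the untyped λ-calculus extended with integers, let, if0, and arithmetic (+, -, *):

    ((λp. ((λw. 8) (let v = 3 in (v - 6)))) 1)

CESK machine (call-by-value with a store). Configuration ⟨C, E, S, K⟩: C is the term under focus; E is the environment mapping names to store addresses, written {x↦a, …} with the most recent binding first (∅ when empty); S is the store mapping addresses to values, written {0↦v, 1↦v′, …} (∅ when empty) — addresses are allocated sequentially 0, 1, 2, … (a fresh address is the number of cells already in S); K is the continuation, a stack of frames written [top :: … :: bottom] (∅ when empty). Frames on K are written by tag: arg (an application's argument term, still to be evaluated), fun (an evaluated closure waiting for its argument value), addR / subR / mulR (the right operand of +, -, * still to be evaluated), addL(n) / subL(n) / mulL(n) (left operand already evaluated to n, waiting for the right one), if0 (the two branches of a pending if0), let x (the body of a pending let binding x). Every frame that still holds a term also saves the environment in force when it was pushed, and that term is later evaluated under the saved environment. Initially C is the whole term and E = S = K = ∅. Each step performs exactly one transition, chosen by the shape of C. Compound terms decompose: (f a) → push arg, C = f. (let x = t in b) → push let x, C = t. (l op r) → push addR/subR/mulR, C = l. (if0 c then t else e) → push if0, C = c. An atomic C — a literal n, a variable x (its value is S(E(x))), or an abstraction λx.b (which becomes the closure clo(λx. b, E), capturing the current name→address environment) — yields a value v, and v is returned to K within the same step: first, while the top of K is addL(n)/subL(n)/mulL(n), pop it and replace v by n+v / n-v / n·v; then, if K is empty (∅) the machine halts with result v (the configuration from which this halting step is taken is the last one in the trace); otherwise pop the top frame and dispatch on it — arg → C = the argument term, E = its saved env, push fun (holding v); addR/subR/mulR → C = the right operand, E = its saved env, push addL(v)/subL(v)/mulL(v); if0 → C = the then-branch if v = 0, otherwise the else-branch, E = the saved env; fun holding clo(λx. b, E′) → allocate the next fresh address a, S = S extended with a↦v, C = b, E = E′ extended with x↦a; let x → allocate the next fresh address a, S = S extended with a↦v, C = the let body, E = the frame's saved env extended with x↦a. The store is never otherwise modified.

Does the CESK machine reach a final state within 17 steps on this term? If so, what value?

Answer: 8

Machine steps:
[0] [C=((λp. ((λw. 8) (let v = 3 in (v - 6)))) 1) | E=∅ | S=∅ | K=∅]
[1] [C=(λp. ((λw. 8) (let v = 3 in (v - 6)))) | E=∅ | S=∅ | K=[arg]]
[2] [C=1 | E=∅ | S=∅ | K=[fun]]
[3] [C=((λw. 8) (let v = 3 in (v - 6))) | E={p↦0} | S={0↦1} | K=∅]
[4] [C=(λw. 8) | E={p↦0} | S={0↦1} | K=[arg]]
[5] [C=(let v = 3 in (v - 6)) | E={p↦0} | S={0↦1} | K=[fun]]
[6] [C=3 | E={p↦0} | S={0↦1} | K=[let v :: fun]]
[7] [C=(v - 6) | E={v↦1, p↦0} | S={0↦1, 1↦3} | K=[fun]]
[8] [C=v | E={v↦1, p↦0} | S={0↦1, 1↦3} | K=[subR :: fun]]
[9] [C=6 | E={v↦1, p↦0} | S={0↦1, 1↦3} | K=[subL(3) :: fun]]
[10] [C=8 | E={w↦2, p↦0} | S={0↦1, 1↦3, 2↦-3} | K=∅]
→ final value 8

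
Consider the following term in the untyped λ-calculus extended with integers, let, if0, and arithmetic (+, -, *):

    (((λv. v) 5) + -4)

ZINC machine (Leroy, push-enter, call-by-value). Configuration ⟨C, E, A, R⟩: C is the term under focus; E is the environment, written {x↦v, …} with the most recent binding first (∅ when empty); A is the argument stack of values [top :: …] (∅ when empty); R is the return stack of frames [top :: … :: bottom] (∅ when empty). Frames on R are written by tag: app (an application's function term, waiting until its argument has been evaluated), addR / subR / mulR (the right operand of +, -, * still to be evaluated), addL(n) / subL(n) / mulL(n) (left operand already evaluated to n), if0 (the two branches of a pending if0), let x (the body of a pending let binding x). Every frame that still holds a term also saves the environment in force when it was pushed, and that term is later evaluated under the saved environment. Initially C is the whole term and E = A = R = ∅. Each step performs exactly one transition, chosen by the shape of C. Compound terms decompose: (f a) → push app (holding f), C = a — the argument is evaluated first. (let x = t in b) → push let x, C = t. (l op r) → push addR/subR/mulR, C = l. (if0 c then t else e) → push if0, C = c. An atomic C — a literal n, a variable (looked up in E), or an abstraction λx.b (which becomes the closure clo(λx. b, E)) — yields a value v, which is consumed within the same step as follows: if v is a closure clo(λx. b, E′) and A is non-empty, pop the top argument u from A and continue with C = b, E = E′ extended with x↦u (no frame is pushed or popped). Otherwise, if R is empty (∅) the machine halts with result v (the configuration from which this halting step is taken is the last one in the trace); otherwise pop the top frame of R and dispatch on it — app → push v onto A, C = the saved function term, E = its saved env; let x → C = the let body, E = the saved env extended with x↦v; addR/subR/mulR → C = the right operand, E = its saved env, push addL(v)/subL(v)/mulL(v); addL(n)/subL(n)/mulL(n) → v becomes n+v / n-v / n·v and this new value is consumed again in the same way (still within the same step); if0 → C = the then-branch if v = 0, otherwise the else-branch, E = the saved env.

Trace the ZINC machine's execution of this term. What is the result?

Answer: 1

Execution trace:
0. <C=(((λv. v) 5) + -4), E=∅, A=∅, R=∅>
1. <C=((λv. v) 5), E=∅, A=∅, R=[addR]>
2. <C=5, E=∅, A=∅, R=[app :: addR]>
3. <C=(λv. v), E=∅, A=[5], R=[addR]>
4. <C=v, E={v↦5}, A=∅, R=[addR]>
5. <C=-4, E=∅, A=∅, R=[addL(5)]>
→ final value 1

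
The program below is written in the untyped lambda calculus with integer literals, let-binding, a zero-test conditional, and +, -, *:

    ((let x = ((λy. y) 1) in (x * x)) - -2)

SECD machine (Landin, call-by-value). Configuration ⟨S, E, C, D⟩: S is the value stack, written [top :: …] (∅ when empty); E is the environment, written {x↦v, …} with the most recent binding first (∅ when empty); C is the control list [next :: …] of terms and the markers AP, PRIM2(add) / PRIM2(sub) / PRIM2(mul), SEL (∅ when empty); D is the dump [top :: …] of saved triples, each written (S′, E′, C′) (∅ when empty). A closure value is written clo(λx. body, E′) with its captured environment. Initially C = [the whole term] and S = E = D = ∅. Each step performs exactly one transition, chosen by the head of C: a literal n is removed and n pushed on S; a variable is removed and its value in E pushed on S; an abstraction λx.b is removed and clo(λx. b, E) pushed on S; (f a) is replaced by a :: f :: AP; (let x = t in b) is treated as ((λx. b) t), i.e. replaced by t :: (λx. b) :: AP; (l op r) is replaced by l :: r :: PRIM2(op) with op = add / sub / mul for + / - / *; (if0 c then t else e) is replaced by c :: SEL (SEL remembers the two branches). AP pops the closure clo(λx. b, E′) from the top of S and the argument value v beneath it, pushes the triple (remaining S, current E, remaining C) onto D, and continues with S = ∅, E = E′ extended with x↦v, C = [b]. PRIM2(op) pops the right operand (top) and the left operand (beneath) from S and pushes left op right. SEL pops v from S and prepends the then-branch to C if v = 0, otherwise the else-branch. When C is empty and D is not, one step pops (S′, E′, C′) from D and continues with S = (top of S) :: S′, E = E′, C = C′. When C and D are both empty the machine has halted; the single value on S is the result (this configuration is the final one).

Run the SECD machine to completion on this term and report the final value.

0. [S=∅ | E=∅ | C=[((let x = ((λy. y) 1) in (x * x)) - -2)] | D=∅]
1. [S=∅ | E=∅ | C=[(let x = ((λy. y) 1) in (x * x)) :: -2 :: PRIM2(sub)] | D=∅]
2. [S=∅ | E=∅ | C=[((λy. y) 1) :: (λx. (x * x)) :: AP :: -2 :: PRIM2(sub)] | D=∅]
3. [S=∅ | E=∅ | C=[1 :: (λy. y) :: AP :: (λx. (x * x)) :: AP :: -2 :: PRIM2(sub)] | D=∅]
4. [S=[1] | E=∅ | C=[(λy. y) :: AP :: (λx. (x * x)) :: AP :: -2 :: PRIM2(sub)] | D=∅]
5. [S=[clo(λy. y, ∅) :: 1] | E=∅ | C=[AP :: (λx. (x * x)) :: AP :: -2 :: PRIM2(sub)] | D=∅]
6. [S=∅ | E={y↦1} | C=[y] | D=[(∅, ∅, [(λx. (x * x)) :: AP :: -2 :: PRIM2(sub)])]]
7. [S=[1] | E={y↦1} | C=∅ | D=[(∅, ∅, [(λx. (x * x)) :: AP :: -2 :: PRIM2(sub)])]]
8. [S=[1] | E=∅ | C=[(λx. (x * x)) :: AP :: -2 :: PRIM2(sub)] | D=∅]
9. [S=[clo(λx. (x * x), ∅) :: 1] | E=∅ | C=[AP :: -2 :: PRIM2(sub)] | D=∅]
10. [S=∅ | E={x↦1} | C=[(x * x)] | D=[(∅, ∅, [-2 :: PRIM2(sub)])]]
11. [S=∅ | E={x↦1} | C=[x :: x :: PRIM2(mul)] | D=[(∅, ∅, [-2 :: PRIM2(sub)])]]
12. [S=[1] | E={x↦1} | C=[x :: PRIM2(mul)] | D=[(∅, ∅, [-2 :: PRIM2(sub)])]]
13. [S=[1 :: 1] | E={x↦1} | C=[PRIM2(mul)] | D=[(∅, ∅, [-2 :: PRIM2(sub)])]]
14. [S=[1] | E={x↦1} | C=∅ | D=[(∅, ∅, [-2 :: PRIM2(sub)])]]
15. [S=[1] | E=∅ | C=[-2 :: PRIM2(sub)] | D=∅]
16. [S=[-2 :: 1] | E=∅ | C=[PRIM2(sub)] | D=∅]
17. [S=[3] | E=∅ | C=∅ | D=∅]
→ final value 3

Answer: 3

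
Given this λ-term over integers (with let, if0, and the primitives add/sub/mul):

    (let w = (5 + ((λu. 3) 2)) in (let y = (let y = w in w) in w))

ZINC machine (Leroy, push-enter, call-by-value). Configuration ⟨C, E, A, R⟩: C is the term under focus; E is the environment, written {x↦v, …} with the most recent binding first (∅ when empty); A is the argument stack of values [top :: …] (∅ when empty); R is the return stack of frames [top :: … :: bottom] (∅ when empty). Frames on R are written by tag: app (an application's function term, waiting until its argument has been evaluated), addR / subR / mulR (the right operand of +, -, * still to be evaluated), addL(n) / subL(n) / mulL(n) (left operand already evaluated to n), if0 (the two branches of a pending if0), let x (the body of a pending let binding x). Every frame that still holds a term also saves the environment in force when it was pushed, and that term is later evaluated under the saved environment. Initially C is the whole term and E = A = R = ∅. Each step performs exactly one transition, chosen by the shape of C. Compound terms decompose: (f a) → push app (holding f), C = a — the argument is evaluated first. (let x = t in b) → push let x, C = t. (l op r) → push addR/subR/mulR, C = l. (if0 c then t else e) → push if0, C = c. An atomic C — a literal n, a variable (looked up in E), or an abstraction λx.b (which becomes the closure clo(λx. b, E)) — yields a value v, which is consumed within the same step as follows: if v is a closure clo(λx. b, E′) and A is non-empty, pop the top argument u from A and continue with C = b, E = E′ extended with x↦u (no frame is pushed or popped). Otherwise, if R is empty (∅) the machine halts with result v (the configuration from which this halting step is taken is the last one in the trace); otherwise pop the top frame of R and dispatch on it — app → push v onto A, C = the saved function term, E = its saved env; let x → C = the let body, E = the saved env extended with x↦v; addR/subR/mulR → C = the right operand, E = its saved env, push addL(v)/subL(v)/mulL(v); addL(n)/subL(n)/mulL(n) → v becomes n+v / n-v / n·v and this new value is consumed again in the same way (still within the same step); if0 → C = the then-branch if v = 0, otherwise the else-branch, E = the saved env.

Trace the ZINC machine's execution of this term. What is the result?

step 0: [C=(let w = (5 + ((λu. 3) 2)) in (let y = (let y = w in w) in w)) | E=∅ | A=∅ | R=∅]
step 1: [C=(5 + ((λu. 3) 2)) | E=∅ | A=∅ | R=[let w]]
step 2: [C=5 | E=∅ | A=∅ | R=[addR :: let w]]
step 3: [C=((λu. 3) 2) | E=∅ | A=∅ | R=[addL(5) :: let w]]
step 4: [C=2 | E=∅ | A=∅ | R=[app :: addL(5) :: let w]]
step 5: [C=(λu. 3) | E=∅ | A=[2] | R=[addL(5) :: let w]]
step 6: [C=3 | E={u↦2} | A=∅ | R=[addL(5) :: let w]]
step 7: [C=(let y = (let y = w in w) in w) | E={w↦8} | A=∅ | R=∅]
step 8: [C=(let y = w in w) | E={w↦8} | A=∅ | R=[let y]]
step 9: [C=w | E={w↦8} | A=∅ | R=[let y :: let y]]
step 10: [C=w | E={y↦8, w↦8} | A=∅ | R=[let y]]
step 11: [C=w | E={y↦8, w↦8} | A=∅ | R=∅]
→ final value 8

Answer: 8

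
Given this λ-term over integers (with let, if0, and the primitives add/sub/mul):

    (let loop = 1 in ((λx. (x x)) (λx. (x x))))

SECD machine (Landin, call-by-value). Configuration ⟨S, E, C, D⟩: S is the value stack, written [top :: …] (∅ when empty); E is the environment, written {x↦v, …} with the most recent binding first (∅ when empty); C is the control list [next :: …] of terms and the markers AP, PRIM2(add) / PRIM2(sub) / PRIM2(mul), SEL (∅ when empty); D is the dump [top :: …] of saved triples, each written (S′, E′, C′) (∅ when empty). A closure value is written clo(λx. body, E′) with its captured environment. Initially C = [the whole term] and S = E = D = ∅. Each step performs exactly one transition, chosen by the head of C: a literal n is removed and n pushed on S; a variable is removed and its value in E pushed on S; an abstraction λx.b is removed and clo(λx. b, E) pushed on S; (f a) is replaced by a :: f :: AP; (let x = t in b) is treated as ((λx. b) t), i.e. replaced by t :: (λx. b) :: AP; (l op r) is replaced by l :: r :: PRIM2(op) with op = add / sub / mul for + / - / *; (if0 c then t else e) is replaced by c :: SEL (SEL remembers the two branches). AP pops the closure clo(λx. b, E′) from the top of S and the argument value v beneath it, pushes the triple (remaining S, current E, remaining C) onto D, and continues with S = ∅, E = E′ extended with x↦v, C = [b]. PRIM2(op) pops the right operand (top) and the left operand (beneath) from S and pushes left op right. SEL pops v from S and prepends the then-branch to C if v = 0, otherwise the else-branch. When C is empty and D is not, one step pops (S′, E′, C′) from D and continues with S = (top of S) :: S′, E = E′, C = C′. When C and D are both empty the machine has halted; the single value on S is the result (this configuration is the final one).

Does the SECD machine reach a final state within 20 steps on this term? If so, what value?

[0] <S=∅, E=∅, C=[(let loop = 1 in ((λx. (x x)) (λx. (x x))))], D=∅>
[1] <S=∅, E=∅, C=[1 :: (λloop. ((λx. (x x)) (λx. (x x)))) :: AP], D=∅>
[2] <S=[1], E=∅, C=[(λloop. ((λx. (x x)) (λx. (x x)))) :: AP], D=∅>
[3] <S=[clo(λloop. ((λx. (x x)) (λx. (x x))), ∅) :: 1], E=∅, C=[AP], D=∅>
[4] <S=∅, E={loop↦1}, C=[((λx. (x x)) (λx. (x x)))], D=[(∅, ∅, ∅)]>
[5] <S=∅, E={loop↦1}, C=[(λx. (x x)) :: (λx. (x x)) :: AP], D=[(∅, ∅, ∅)]>
[6] <S=[clo(λx. (x x), {loop↦1})], E={loop↦1}, C=[(λx. (x x)) :: AP], D=[(∅, ∅, ∅)]>
[7] <S=[clo(λx. (x x), {loop↦1}) :: clo(λx. (x x), {loop↦1})], E={loop↦1}, C=[AP], D=[(∅, ∅, ∅)]>
[8] <S=∅, E={x↦clo(λx. (x x), {loop↦1}), loop↦1}, C=[(x x)], D=[(∅, {loop↦1}, ∅) :: (∅, ∅, ∅)]>
[9] <S=∅, E={x↦clo(λx. (x x), {loop↦1}), loop↦1}, C=[x :: x :: AP], D=[(∅, {loop↦1}, ∅) :: (∅, ∅, ∅)]>
[10] <S=[clo(λx. (x x), {loop↦1})], E={x↦clo(λx. (x x), {loop↦1}), loop↦1}, C=[x :: AP], D=[(∅, {loop↦1}, ∅) :: (∅, ∅, ∅)]>
[11] <S=[clo(λx. (x x), {loop↦1}) :: clo(λx. (x x), {loop↦1})], E={x↦clo(λx. (x x), {loop↦1}), loop↦1}, C=[AP], D=[(∅, {loop↦1}, ∅) :: (∅, ∅, ∅)]>
[12] <S=∅, E={x↦clo(λx. (x x), {loop↦1}), loop↦1}, C=[(x x)], D=[(∅, {x↦clo(λx. (x x), {loop↦1}), loop↦1}, ∅) :: (∅, {loop↦1}, ∅) :: (∅, ∅, ∅)]>
[13] <S=∅, E={x↦clo(λx. (x x), {loop↦1}), loop↦1}, C=[x :: x :: AP], D=[(∅, {x↦clo(λx. (x x), {loop↦1}), loop↦1}, ∅) :: (∅, {loop↦1}, ∅) :: (∅, ∅, ∅)]>
[14] <S=[clo(λx. (x x), {loop↦1})], E={x↦clo(λx. (x x), {loop↦1}), loop↦1}, C=[x :: AP], D=[(∅, {x↦clo(λx. (x x), {loop↦1}), loop↦1}, ∅) :: (∅, {loop↦1}, ∅) :: (∅, ∅, ∅)]>
[15] <S=[clo(λx. (x x), {loop↦1}) :: clo(λx. (x x), {loop↦1})], E={x↦clo(λx. (x x), {loop↦1}), loop↦1}, C=[AP], D=[(∅, {x↦clo(λx. (x x), {loop↦1}), loop↦1}, ∅) :: (∅, {loop↦1}, ∅) :: (∅, ∅, ∅)]>
[16] <S=∅, E={x↦clo(λx. (x x), {loop↦1}), loop↦1}, C=[(x x)], D=[(∅, {x↦clo(λx. (x x), {loop↦1}), loop↦1}, ∅) :: (∅, {x↦clo(λx. (x x), {loop↦1}), loop↦1}, ∅) :: (∅, {loop↦1}, ∅) :: (∅, ∅, ∅)]>
[17] <S=∅, E={x↦clo(λx. (x x), {loop↦1}), loop↦1}, C=[x :: x :: AP], D=[(∅, {x↦clo(λx. (x x), {loop↦1}), loop↦1}, ∅) :: (∅, {x↦clo(λx. (x x), {loop↦1}), loop↦1}, ∅) :: (∅, {loop↦1}, ∅) :: (∅, ∅, ∅)]>
[18] <S=[clo(λx. (x x), {loop↦1})], E={x↦clo(λx. (x x), {loop↦1}), loop↦1}, C=[x :: AP], D=[(∅, {x↦clo(λx. (x x), {loop↦1}), loop↦1}, ∅) :: (∅, {x↦clo(λx. (x x), {loop↦1}), loop↦1}, ∅) :: (∅, {loop↦1}, ∅) :: (∅, ∅, ∅)]>
[19] <S=[clo(λx. (x x), {loop↦1}) :: clo(λx. (x x), {loop↦1})], E={x↦clo(λx. (x x), {loop↦1}), loop↦1}, C=[AP], D=[(∅, {x↦clo(λx. (x x), {loop↦1}), loop↦1}, ∅) :: (∅, {x↦clo(λx. (x x), {loop↦1}), loop↦1}, ∅) :: (∅, {loop↦1}, ∅) :: (∅, ∅, ∅)]>
[20] <S=∅, E={x↦clo(λx. (x x), {loop↦1}), loop↦1}, C=[(x x)], D=[(∅, {x↦clo(λx. (x x), {loop↦1}), loop↦1}, ∅) :: (∅, {x↦clo(λx. (x x), {loop↦1}), loop↦1}, ∅) :: (∅, {x↦clo(λx. (x x), {loop↦1}), loop↦1}, ∅) :: (∅, {loop↦1}, ∅) :: (∅, ∅, ∅)]>
→ 20 transitions taken and the configuration is still not final: no result within 20 steps

Answer: DIVERGES (no final state within 20 steps)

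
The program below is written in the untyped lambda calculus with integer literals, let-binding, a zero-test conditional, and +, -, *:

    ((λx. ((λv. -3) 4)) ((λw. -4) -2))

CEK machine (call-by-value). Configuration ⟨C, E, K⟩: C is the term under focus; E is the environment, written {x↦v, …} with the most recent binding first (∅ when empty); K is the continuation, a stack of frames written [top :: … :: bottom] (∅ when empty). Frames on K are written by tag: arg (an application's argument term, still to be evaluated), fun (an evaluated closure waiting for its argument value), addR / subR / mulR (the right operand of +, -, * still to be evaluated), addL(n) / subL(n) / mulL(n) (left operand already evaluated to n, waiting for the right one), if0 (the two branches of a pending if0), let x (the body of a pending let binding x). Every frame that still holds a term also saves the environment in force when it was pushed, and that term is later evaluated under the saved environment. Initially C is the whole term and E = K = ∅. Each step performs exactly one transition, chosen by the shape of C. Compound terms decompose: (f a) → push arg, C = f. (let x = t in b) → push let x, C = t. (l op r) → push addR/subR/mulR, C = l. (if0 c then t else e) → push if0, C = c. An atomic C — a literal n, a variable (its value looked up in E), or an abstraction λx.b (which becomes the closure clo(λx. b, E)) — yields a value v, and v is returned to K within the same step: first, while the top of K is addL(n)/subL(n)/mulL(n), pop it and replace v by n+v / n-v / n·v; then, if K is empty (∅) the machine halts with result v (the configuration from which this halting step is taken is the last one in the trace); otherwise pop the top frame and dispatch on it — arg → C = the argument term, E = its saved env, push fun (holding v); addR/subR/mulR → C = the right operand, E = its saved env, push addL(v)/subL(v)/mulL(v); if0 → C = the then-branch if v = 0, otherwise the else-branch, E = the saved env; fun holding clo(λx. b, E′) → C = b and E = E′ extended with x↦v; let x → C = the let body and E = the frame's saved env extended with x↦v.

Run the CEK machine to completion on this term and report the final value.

0. ⟨C=((λx. ((λv. -3) 4)) ((λw. -4) -2)); E=∅; K=∅⟩
1. ⟨C=(λx. ((λv. -3) 4)); E=∅; K=[arg]⟩
2. ⟨C=((λw. -4) -2); E=∅; K=[fun]⟩
3. ⟨C=(λw. -4); E=∅; K=[arg :: fun]⟩
4. ⟨C=-2; E=∅; K=[fun :: fun]⟩
5. ⟨C=-4; E={w↦-2}; K=[fun]⟩
6. ⟨C=((λv. -3) 4); E={x↦-4}; K=∅⟩
7. ⟨C=(λv. -3); E={x↦-4}; K=[arg]⟩
8. ⟨C=4; E={x↦-4}; K=[fun]⟩
9. ⟨C=-3; E={v↦4, x↦-4}; K=∅⟩
→ final value -3

Answer: -3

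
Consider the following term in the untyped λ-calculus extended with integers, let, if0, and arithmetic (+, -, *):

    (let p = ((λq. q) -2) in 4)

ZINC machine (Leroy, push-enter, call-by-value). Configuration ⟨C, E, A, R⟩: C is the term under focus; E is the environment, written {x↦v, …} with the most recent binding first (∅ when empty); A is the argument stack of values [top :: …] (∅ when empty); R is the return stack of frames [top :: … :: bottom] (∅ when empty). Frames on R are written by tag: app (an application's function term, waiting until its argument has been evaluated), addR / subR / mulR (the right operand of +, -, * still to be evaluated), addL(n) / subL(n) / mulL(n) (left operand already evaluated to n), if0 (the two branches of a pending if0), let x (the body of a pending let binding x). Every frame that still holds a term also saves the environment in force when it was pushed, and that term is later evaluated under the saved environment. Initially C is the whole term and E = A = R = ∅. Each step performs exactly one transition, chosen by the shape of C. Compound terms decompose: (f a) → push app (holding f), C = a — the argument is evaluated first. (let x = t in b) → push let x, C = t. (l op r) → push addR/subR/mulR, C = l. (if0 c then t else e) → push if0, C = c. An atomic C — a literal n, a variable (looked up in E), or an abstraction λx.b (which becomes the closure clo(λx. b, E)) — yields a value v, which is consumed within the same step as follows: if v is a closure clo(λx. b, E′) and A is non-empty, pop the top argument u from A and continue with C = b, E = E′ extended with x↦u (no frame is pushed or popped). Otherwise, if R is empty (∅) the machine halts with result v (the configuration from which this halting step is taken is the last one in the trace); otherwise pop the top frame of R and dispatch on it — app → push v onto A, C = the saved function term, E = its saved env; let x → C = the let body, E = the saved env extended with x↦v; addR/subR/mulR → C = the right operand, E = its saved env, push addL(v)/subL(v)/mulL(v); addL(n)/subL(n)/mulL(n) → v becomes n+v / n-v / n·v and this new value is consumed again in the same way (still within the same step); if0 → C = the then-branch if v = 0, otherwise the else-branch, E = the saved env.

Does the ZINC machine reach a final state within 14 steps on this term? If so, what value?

Answer: 4

Execution trace:
0. [C=(let p = ((λq. q) -2) in 4) | E=∅ | A=∅ | R=∅]
1. [C=((λq. q) -2) | E=∅ | A=∅ | R=[let p]]
2. [C=-2 | E=∅ | A=∅ | R=[app :: let p]]
3. [C=(λq. q) | E=∅ | A=[-2] | R=[let p]]
4. [C=q | E={q↦-2} | A=∅ | R=[let p]]
5. [C=4 | E={p↦-2} | A=∅ | R=∅]
→ final value 4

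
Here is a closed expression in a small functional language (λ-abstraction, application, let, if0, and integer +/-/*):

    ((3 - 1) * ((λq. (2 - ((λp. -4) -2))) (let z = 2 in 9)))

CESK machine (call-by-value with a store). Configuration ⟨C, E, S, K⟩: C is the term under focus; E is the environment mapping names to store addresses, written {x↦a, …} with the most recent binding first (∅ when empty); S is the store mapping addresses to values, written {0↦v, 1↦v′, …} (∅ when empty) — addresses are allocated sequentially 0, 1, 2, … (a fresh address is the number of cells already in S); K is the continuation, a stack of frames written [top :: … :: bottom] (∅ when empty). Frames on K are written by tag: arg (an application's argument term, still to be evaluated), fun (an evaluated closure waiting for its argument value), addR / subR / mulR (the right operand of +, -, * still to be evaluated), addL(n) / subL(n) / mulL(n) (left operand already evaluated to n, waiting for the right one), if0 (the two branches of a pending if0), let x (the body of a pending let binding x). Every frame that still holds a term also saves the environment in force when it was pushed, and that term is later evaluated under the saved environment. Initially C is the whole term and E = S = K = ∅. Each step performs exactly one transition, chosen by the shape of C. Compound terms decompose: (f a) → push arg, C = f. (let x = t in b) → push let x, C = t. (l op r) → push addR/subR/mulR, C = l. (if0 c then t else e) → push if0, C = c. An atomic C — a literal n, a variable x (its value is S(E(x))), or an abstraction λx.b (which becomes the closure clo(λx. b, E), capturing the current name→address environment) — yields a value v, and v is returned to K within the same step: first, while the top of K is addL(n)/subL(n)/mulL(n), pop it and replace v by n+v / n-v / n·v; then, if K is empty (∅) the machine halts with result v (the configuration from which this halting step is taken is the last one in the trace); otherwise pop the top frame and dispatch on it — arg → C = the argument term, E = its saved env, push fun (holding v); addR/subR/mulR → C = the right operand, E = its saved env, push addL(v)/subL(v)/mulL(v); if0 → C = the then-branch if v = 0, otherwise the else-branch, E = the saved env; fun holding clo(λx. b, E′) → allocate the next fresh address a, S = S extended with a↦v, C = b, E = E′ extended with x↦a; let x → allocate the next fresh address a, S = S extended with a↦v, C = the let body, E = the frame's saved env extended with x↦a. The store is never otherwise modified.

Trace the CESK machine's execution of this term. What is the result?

Answer: 12

Derivation:
[0] <C=((3 - 1) * ((λq. (2 - ((λp. -4) -2))) (let z = 2 in 9))), E=∅, S=∅, K=∅>
[1] <C=(3 - 1), E=∅, S=∅, K=[mulR]>
[2] <C=3, E=∅, S=∅, K=[subR :: mulR]>
[3] <C=1, E=∅, S=∅, K=[subL(3) :: mulR]>
[4] <C=((λq. (2 - ((λp. -4) -2))) (let z = 2 in 9)), E=∅, S=∅, K=[mulL(2)]>
[5] <C=(λq. (2 - ((λp. -4) -2))), E=∅, S=∅, K=[arg :: mulL(2)]>
[6] <C=(let z = 2 in 9), E=∅, S=∅, K=[fun :: mulL(2)]>
[7] <C=2, E=∅, S=∅, K=[let z :: fun :: mulL(2)]>
[8] <C=9, E={z↦0}, S={0↦2}, K=[fun :: mulL(2)]>
[9] <C=(2 - ((λp. -4) -2)), E={q↦1}, S={0↦2, 1↦9}, K=[mulL(2)]>
[10] <C=2, E={q↦1}, S={0↦2, 1↦9}, K=[subR :: mulL(2)]>
[11] <C=((λp. -4) -2), E={q↦1}, S={0↦2, 1↦9}, K=[subL(2) :: mulL(2)]>
[12] <C=(λp. -4), E={q↦1}, S={0↦2, 1↦9}, K=[arg :: subL(2) :: mulL(2)]>
[13] <C=-2, E={q↦1}, S={0↦2, 1↦9}, K=[fun :: subL(2) :: mulL(2)]>
[14] <C=-4, E={p↦2, q↦1}, S={0↦2, 1↦9, 2↦-2}, K=[subL(2) :: mulL(2)]>
→ final value 12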